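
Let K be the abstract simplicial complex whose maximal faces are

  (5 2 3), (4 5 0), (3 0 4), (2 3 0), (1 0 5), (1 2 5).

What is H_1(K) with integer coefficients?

Order the vertices as 0 < 1 < 2 < 3 < 4 < 5. Listing each simplex with vertices in this order, K has dimension 2 with simplices:

  0-simplices (6): [0], [1], [2], [3], [4], [5]
  1-simplices (12): [0,1], [0,2], [0,3], [0,4], [0,5], [1,2], [1,5], [2,3], [2,5], [3,4], [3,5], [4,5]
  2-simplices (6): [0,1,5], [0,2,3], [0,3,4], [0,4,5], [1,2,5], [2,3,5]

Hence C_0 ≅ Z^6, C_1 ≅ Z^12, C_2 ≅ Z^6.

Boundary ∂_1: C_1 → C_0 maps an edge to its endpoints' difference, ∂[p,q] = q − p.
The resulting 6×12 matrix has rank 5, and its Smith normal form has invariant factors (1,1,1,1,1).

Boundary ∂_2: C_2 → C_1 maps a triangle to the signed sum of its edges. For instance
  ∂[1,2,5] = [2,5] − [1,5] + [1,2],
  ∂[2,3,5] = [3,5] − [2,5] + [2,3].
The 12×6 boundary matrix has rank 6 and Smith normal form diag(1,1,1,1,1,1).

Now H_k = ker ∂_k / im ∂_{k+1}, so:

  H_1: rank ker ∂_1 − rank ∂_2 = (12 − 5) − 6 = 1, and the invariant factors of ∂_2 are all 1, so H_1 = Z.

(K is a triangulation of the cylinder S^1 x I.)

H_1 ≅ Z.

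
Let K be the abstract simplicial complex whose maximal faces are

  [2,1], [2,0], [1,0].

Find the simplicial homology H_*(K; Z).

Take the total order 0 < 1 < 2 on the vertex set. Then K (dimension 1) consists of the simplices:

  0-simplices (3): [0], [1], [2]
  1-simplices (3): [0,1], [0,2], [1,2]

so the chain groups are C_0 ≅ Z^3, C_1 ≅ Z^3.

∂_1: C_1 → C_0 sends each edge [p,q] (with p < q) to q − p.
The resulting 3×3 matrix has rank 2, and its Smith normal form has invariant factors (1,1).

Now H_k = ker ∂_k / im ∂_{k+1}, so:

  H_0: rank C_0 − rank ∂_1 = 3 − 2 = 1, and the invariant factors of ∂_1 are all 1, so H_0 = Z.
  H_1: rank ker ∂_1 − rank ∂_2 = (3 − 2) − 0 = 1, and there is no ∂_2, so H_1 = Z.

As a check, the Euler characteristic is 3 − 3 = 0, which agrees with 1 − 1 = 0.

H_0 ≅ Z,  H_1 ≅ Z.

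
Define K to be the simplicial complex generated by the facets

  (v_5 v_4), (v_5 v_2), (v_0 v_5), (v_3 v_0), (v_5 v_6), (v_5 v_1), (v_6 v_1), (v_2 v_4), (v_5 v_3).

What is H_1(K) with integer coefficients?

H_1 ≅ Z^3.

K has 7 vertices, 9 edges.
rank ∂_1 = 6, rank ∂_2 = 0 ⇒ b_1 = 9 − 6 − 0 = 3. So H_1 ≅ Z^3.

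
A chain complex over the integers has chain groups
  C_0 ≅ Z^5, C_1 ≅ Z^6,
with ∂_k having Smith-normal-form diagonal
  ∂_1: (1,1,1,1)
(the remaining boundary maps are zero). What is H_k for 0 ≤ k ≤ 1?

H_0 ≅ Z,  H_1 ≅ Z^2.

H_0: b_0 = 5 − 0 − 4 = 1; torsion from ∂_1 factors > 1: none. So H_0 ≅ Z.
H_1: b_1 = 6 − 4 − 0 = 2; torsion from ∂_2 factors > 1: none. So H_1 ≅ Z^2.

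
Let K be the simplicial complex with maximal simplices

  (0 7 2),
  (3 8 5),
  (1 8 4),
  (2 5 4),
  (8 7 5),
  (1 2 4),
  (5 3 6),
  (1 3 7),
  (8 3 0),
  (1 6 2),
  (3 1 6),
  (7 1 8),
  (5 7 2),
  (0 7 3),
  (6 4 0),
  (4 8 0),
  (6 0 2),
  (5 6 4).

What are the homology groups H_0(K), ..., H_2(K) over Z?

We work with the vertex ordering 0 < 1 < 2 < 3 < 4 < 5 < 6 < 7 < 8. The simplices of K, each written with vertices in increasing order, are:

  0-simplices (9): [0], [1], [2], [3], [4], [5], [6], [7], [8]
  1-simplices (27): (27 of them)
  2-simplices (18): [0,2,6], [0,2,7], [0,3,7], [0,3,8], [0,4,6], [0,4,8], [1,2,4], [1,2,6], [1,3,6], [1,3,7], [1,4,8], [1,7,8], [2,4,5], [2,5,7], [3,5,6], [3,5,8], [4,5,6], [5,7,8]

Hence C_0 ≅ Z^9, C_1 ≅ Z^27, C_2 ≅ Z^18.

∂_1: C_1 → C_0 is given by ∂[p,q] = [q] − [p].
As a 9×27 matrix over Z this has rank 8, with invariant factors (1,1,1,1,1,1,1,1).

The boundary map ∂_2: C_2 → C_1 acts by ∂[p,q,r] = [q,r] − [p,r] + [p,q]. For instance
  ∂[2,5,7] = [5,7] − [2,7] + [2,5],
  ∂[1,7,8] = [7,8] − [1,8] + [1,7].
As a 27×18 matrix over Z this has rank 18, with invariant factors (1,1,1,1,1,1,1,1,1,1,1,1,1,1,1,1,1,2).

Now H_k = ker ∂_k / im ∂_{k+1}, so:

  H_0: rank C_0 − rank ∂_1 = 9 − 8 = 1, and the invariant factors of ∂_1 are all 1, so H_0 = Z.
  H_1: rank ker ∂_1 − rank ∂_2 = (27 − 8) − 18 = 1, and ∂_2 has invariant factor 2 > 1, so H_1 = Z × Z/2.
  H_2: rank ker ∂_2 − rank ∂_3 = (18 − 18) − 0 = 0, and there is no ∂_3, so H_2 = 0.

As a check, the Euler characteristic is 9 − 27 + 18 = 0, which agrees with 1 − 1 + 0 = 0.
(K is a triangulation of the Klein bottle.)

H_0 ≅ Z,  H_1 ≅ Z × Z/2,  H_2 = 0.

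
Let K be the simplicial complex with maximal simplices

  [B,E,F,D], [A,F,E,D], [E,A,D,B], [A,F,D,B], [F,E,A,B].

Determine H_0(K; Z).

H_0 = Z.

We work with the vertex ordering A < B < D < E < F. The simplices of K, each written with vertices in increasing order, are:

  0-simplices (5): A, B, D, E, F
  1-simplices (10): AB, AD, AE, AF, BD, BE, BF, DE, DF, EF
  2-simplices (10): ABD, ABE, ABF, ADE, ADF, AEF, BDE, BDF, BEF, DEF
  3-simplices (5): ABDE, ABDF, ABEF, ADEF, BDEF

Hence C_0 ≅ Z^5, C_1 ≅ Z^10, C_2 ≅ Z^10, C_3 ≅ Z^5.

∂_1: C_1 → C_0 sends each edge [p,q] (with p < q) to q − p.
The 5×10 boundary matrix has rank 4 and Smith normal form diag(1,1,1,1).

Boundary ∂_2: C_2 → C_1 maps a triangle to the signed sum of its edges. For instance
  ∂ABD = BD − AD + AB,
  ∂AEF = EF − AF + AE.
The 10×10 boundary matrix has rank 6 and Smith normal form diag(1,1,1,1,1,1).

The boundary map ∂_3: C_3 → C_2 sends each 3-simplex σ to the alternating sum Σ_i (−1)^i (σ with its i-th vertex removed). For instance
  ∂BDEF = DEF − BEF + BDF − BDE,
  ∂ABDF = BDF − ADF + ABF − ABD.
The 10×5 boundary matrix has rank 4 and Smith normal form diag(1,1,1,1).

From H_k ≅ ker(∂_k) / im(∂_{k+1}) we obtain:

  H_0: rank C_0 − rank ∂_1 = 5 − 4 = 1, and the invariant factors of ∂_1 are all 1, so H_0 = Z.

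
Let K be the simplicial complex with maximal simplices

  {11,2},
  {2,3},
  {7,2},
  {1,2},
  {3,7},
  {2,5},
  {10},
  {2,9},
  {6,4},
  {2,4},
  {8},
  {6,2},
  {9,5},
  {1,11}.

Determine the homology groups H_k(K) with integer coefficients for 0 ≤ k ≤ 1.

H_0 ≅ Z^3,  H_1 ≅ Z^4.

Fix the vertex order 1 < 2 < 3 < 4 < 5 < 6 < 7 < 8 < 9 < 10 < 11 and write every simplex with vertices in increasing order. Then dim K = 1 and the simplices of K are:

  0-simplices (11): [1], [2], [3], [4], [5], [6], [7], [8], [9], [10], [11]
  1-simplices (12): [1,2], [1,11], [2,3], [2,4], [2,5], [2,6], [2,7], [2,9], [2,11], [3,7], [4,6], [5,9]

Hence C_0 ≅ Z^11, C_1 ≅ Z^12.

∂_1: C_1 → C_0 sends each edge [p,q] (with p < q) to q − p. For instance
  ∂[4,6] = [6] − [4].
The resulting 11×12 matrix has rank 8, and its Smith normal form has invariant factors (1,1,1,1,1,1,1,1).

Computing H_k = (kernel of ∂_k) / (image of ∂_{k+1}):

  H_0: rank C_0 − rank ∂_1 = 11 − 8 = 3, and the invariant factors of ∂_1 are all 1, so H_0 = Z^3.
  H_1: rank ker ∂_1 − rank ∂_2 = (12 − 8) − 0 = 4, and there is no ∂_2, so H_1 = Z^4.

As a check, the Euler characteristic is 11 − 12 = -1, which agrees with 3 − 4 = -1.
(K is a triangulation of the disjoint union of a wedge of 4 circles and a set of 2 points.)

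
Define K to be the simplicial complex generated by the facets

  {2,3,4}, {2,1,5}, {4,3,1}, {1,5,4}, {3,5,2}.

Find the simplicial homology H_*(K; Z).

Take the total order 1 < 2 < 3 < 4 < 5 on the vertex set. Then K (dimension 2) consists of the simplices:

  0-simplices (5): [1], [2], [3], [4], [5]
  1-simplices (10): [1,2], [1,3], [1,4], [1,5], [2,3], [2,4], [2,5], [3,4], [3,5], [4,5]
  2-simplices (5): [1,2,5], [1,3,4], [1,4,5], [2,3,4], [2,3,5]

giving chain groups C_0 ≅ Z^5, C_1 ≅ Z^10, C_2 ≅ Z^5.

∂_1: C_1 → C_0 is given by ∂[p,q] = [q] − [p]. For instance
  ∂[3,5] = [5] − [3].
The resulting 5×10 matrix has rank 4, and its Smith normal form has invariant factors (1,1,1,1).

Boundary ∂_2: C_2 → C_1 sends each 2-simplex [p,q,r] to [q,r] − [p,r] + [p,q]. For instance
  ∂[2,3,4] = [3,4] − [2,4] + [2,3],
  ∂[1,3,4] = [3,4] − [1,4] + [1,3].
The 10×5 boundary matrix has rank 5 and Smith normal form diag(1,1,1,1,1).

Reading off H_k = ker ∂_k / im ∂_{k+1}:

  H_0: rank C_0 − rank ∂_1 = 5 − 4 = 1, and the invariant factors of ∂_1 are all 1, so H_0 = Z.
  H_1: rank ker ∂_1 − rank ∂_2 = (10 − 4) − 5 = 1, and the invariant factors of ∂_2 are all 1, so H_1 = Z.
  H_2: rank ker ∂_2 − rank ∂_3 = (5 − 5) − 0 = 0, and there is no ∂_3, so H_2 = 0.

As a check, the Euler characteristic is 5 − 10 + 5 = 0, which agrees with 1 − 1 + 0 = 0.
(K is a triangulation of the Möbius band.)

H_0 ≅ Z,  H_1 ≅ Z,  H_2 = 0.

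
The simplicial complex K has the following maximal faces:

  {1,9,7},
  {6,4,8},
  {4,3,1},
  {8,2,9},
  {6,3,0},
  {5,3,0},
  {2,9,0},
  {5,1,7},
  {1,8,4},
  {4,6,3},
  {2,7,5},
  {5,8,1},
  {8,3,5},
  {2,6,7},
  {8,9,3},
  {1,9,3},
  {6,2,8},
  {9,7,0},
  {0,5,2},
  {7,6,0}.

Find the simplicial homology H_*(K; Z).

K has 10 vertices, 30 edges, 20 triangles.
rank ∂_0 = 0, rank ∂_1 = 9 ⇒ b_0 = 10 − 0 − 9 = 1; all invariant factors of ∂_1 are 1 so no torsion. So H_0 = Z.
rank ∂_1 = 9, rank ∂_2 = 20 ⇒ b_1 = 30 − 9 − 20 = 1; ∂_2 has invariant factor(s) [2] giving torsion. So H_1 = Z ⊕ Z/2.
rank ∂_2 = 20, rank ∂_3 = 0 ⇒ b_2 = 20 − 20 − 0 = 0. So H_2 = 0.

H_0 = Z,  H_1 = Z ⊕ Z/2,  H_2 = 0.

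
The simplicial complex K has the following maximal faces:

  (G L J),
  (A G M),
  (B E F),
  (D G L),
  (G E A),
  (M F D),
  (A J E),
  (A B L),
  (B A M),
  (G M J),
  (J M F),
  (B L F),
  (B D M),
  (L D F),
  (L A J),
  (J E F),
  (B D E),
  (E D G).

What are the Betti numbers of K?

Fix the vertex order A < B < D < E < F < G < J < L < M and write every simplex with vertices in increasing order. Then dim K = 2 and the simplices of K are:

  0-simplices (9): A, B, D, E, F, G, J, L, M
  1-simplices (27): AB, AE, AG, AJ, AL, AM, BD, BE, BF, BL, BM, DE, DF, DG, DL, DM, EF, EG, EJ, FJ, FL, FM, GJ, GL, GM, JL, JM
  2-simplices (18): ABL, ABM, AEG, AEJ, AGM, AJL, BDE, BDM, BEF, BFL, DEG, DFL, DFM, DGL, EFJ, FJM, GJL, GJM

giving chain groups C_0 ≅ Z^9, C_1 ≅ Z^27, C_2 ≅ Z^18.

∂_1: C_1 → C_0 is given by ∂[p,q] = [q] − [p].
This gives a 9×27 integer matrix of rank 8; reducing to Smith normal form yields diagonal entries (1,1,1,1,1,1,1,1).

The boundary map ∂_2: C_2 → C_1 sends each 2-simplex [p,q,r] to [q,r] − [p,r] + [p,q]. For instance
  ∂GJL = JL − GL + GJ,
  ∂AGM = GM − AM + AG.
The 27×18 boundary matrix has rank 18 and Smith normal form diag(1,1,1,1,1,1,1,1,1,1,1,1,1,1,1,1,1,2).

Now H_k = ker ∂_k / im ∂_{k+1}, so:

  H_0: rank C_0 − rank ∂_1 = 9 − 8 = 1, and the invariant factors of ∂_1 are all 1, so H_0 ≅ Z.
  H_1: rank ker ∂_1 − rank ∂_2 = (27 − 8) − 18 = 1, and ∂_2 has invariant factor 2 > 1, so H_1 ≅ Z ⊕ Z/2.
  H_2: rank ker ∂_2 − rank ∂_3 = (18 − 18) − 0 = 0, and there is no ∂_3, so H_2 ≅ 0.

As a check, the Euler characteristic is 9 − 27 + 18 = 0, which agrees with 1 − 1 + 0 = 0.

Hence the Betti numbers are b_0 = 1, b_1 = 1, b_2 = 0.

b_0 = 1, b_1 = 1, b_2 = 0.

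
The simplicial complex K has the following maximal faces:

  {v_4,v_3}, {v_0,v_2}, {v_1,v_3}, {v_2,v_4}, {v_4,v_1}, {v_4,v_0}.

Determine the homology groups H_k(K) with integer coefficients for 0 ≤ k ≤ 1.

Order the vertices as v_0 < v_1 < v_2 < v_3 < v_4. Listing each simplex with vertices in this order, K has dimension 1 with simplices:

  0-simplices (5): [v_0], [v_1], [v_2], [v_3], [v_4]
  1-simplices (6): [v_0,v_2], [v_0,v_4], [v_1,v_3], [v_1,v_4], [v_2,v_4], [v_3,v_4]

so the chain groups are C_0 ≅ Z^5, C_1 ≅ Z^6.

The boundary map ∂_1: C_1 → C_0 sends each edge [p,q] (with p < q) to q − p. For instance
  ∂[v_1,v_3] = [v_3] − [v_1].
This gives a 5×6 integer matrix of rank 4; reducing to Smith normal form yields diagonal entries (1,1,1,1).

From H_k ≅ ker(∂_k) / im(∂_{k+1}) we obtain:

  H_0: rank C_0 − rank ∂_1 = 5 − 4 = 1, and the invariant factors of ∂_1 are all 1, so H_0 ≅ Z.
  H_1: rank ker ∂_1 − rank ∂_2 = (6 − 4) − 0 = 2, and there is no ∂_2, so H_1 ≅ Z^2.

(K is a triangulation of a wedge of 2 circles.)

H_0 = Z,  H_1 = Z^2.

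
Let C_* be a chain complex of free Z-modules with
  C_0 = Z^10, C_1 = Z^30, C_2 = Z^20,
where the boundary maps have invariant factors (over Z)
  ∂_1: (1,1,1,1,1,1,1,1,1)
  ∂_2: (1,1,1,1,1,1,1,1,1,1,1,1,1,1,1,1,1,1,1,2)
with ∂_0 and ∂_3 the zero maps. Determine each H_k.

H_0 ≅ Z,  H_1 ≅ Z ⊕ Z/2,  H_2 = 0.

H_0: b_0 = 10 − 0 − 9 = 1; torsion from ∂_1 factors > 1: none. So H_0 ≅ Z.
H_1: b_1 = 30 − 9 − 20 = 1; torsion from ∂_2 factors > 1: [2]. So H_1 ≅ Z ⊕ Z/2.
H_2: b_2 = 20 − 20 − 0 = 0; torsion from ∂_3 factors > 1: none. So H_2 ≅ 0.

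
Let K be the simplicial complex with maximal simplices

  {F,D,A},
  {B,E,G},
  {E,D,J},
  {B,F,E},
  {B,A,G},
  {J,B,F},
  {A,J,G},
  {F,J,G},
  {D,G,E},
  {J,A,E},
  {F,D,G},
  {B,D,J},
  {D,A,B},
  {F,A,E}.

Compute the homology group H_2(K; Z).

We work with the vertex ordering A < B < D < E < F < G < J. The simplices of K, each written with vertices in increasing order, are:

  0-simplices (7): A, B, D, E, F, G, J
  1-simplices (21): AB, AD, AE, AF, AG, AJ, BD, BE, BF, BG, BJ, DE, DF, DG, DJ, EF, EG, EJ, FG, FJ, GJ
  2-simplices (14): ABD, ABG, ADF, AEF, AEJ, AGJ, BDJ, BEF, BEG, BFJ, DEG, DEJ, DFG, FGJ

Hence C_0 ≅ Z^7, C_1 ≅ Z^21, C_2 ≅ Z^14.

The boundary map ∂_1: C_1 → C_0 sends each edge [p,q] (with p < q) to q − p. For instance
  ∂DF = F − D.
As a 7×21 matrix over Z this has rank 6, with invariant factors (1,1,1,1,1,1).

∂_2: C_2 → C_1 maps a triangle to the signed sum of its edges. For instance
  ∂ABG = BG − AG + AB,
  ∂AGJ = GJ − AJ + AG.
This gives a 21×14 integer matrix of rank 13; reducing to Smith normal form yields diagonal entries (1,1,1,1,1,1,1,1,1,1,1,1,1).

Now H_k = ker ∂_k / im ∂_{k+1}, so:

  H_2: rank ker ∂_2 − rank ∂_3 = (14 − 13) − 0 = 1, and there is no ∂_3, so H_2 = Z.

H_2 = Z.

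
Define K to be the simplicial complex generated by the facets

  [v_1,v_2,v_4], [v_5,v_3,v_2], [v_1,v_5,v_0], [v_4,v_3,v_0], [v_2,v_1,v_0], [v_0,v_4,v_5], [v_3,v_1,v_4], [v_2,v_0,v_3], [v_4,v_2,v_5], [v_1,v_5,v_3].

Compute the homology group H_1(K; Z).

H_1 = Z_2.

We work with the vertex ordering v_0 < v_1 < v_2 < v_3 < v_4 < v_5. The simplices of K, each written with vertices in increasing order, are:

  0-simplices (6): [v_0], [v_1], [v_2], [v_3], [v_4], [v_5]
  1-simplices (15): (15 of them)
  2-simplices (10): [v_0,v_1,v_2], [v_0,v_1,v_5], [v_0,v_2,v_3], [v_0,v_3,v_4], [v_0,v_4,v_5], [v_1,v_2,v_4], [v_1,v_3,v_4], [v_1,v_3,v_5], [v_2,v_3,v_5], [v_2,v_4,v_5]

so the chain groups are C_0 ≅ Z^6, C_1 ≅ Z^15, C_2 ≅ Z^10.

∂_1: C_1 → C_0 is given by ∂[p,q] = [q] − [p]. For instance
  ∂[v_4,v_5] = [v_5] − [v_4].
The 6×15 boundary matrix has rank 5 and Smith normal form diag(1,1,1,1,1).

∂_2: C_2 → C_1 sends each 2-simplex [p,q,r] to [q,r] − [p,r] + [p,q]. For instance
  ∂[v_1,v_3,v_5] = [v_3,v_5] − [v_1,v_5] + [v_1,v_3],
  ∂[v_2,v_3,v_5] = [v_3,v_5] − [v_2,v_5] + [v_2,v_3].
As a 15×10 matrix over Z this has rank 10, with invariant factors (1,1,1,1,1,1,1,1,1,2).

From H_k ≅ ker(∂_k) / im(∂_{k+1}) we obtain:

  H_1: rank ker ∂_1 − rank ∂_2 = (15 − 5) − 10 = 0, and ∂_2 has invariant factor 2 > 1, so H_1 = Z_2.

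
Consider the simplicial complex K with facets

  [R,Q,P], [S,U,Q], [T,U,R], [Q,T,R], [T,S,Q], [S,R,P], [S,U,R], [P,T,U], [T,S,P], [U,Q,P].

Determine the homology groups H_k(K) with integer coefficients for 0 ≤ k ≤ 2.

Order the vertices as P < Q < R < S < T < U. Listing each simplex with vertices in this order, K has dimension 2 with simplices:

  0-simplices (6): P, Q, R, S, T, U
  1-simplices (15): PQ, PR, PS, PT, PU, QR, QS, QT, QU, RS, RT, RU, ST, SU, TU
  2-simplices (10): PQR, PQU, PRS, PST, PTU, QRT, QST, QSU, RSU, RTU

Hence C_0 ≅ Z^6, C_1 ≅ Z^15, C_2 ≅ Z^10.

∂_1: C_1 → C_0 is given by ∂[p,q] = [q] − [p]. For instance
  ∂RT = T − R.
The resulting 6×15 matrix has rank 5, and its Smith normal form has invariant factors (1,1,1,1,1).

The boundary map ∂_2: C_2 → C_1 sends each 2-simplex [p,q,r] to [q,r] − [p,r] + [p,q]. For instance
  ∂RTU = TU − RU + RT,
  ∂QST = ST − QT + QS.
This gives a 15×10 integer matrix of rank 10; reducing to Smith normal form yields diagonal entries (1,1,1,1,1,1,1,1,1,2).

Reading off H_k = ker ∂_k / im ∂_{k+1}:

  H_0: rank C_0 − rank ∂_1 = 6 − 5 = 1, and the invariant factors of ∂_1 are all 1, so H_0 ≅ Z.
  H_1: rank ker ∂_1 − rank ∂_2 = (15 − 5) − 10 = 0, and ∂_2 has invariant factor 2 > 1, so H_1 ≅ Z/2Z.
  H_2: rank ker ∂_2 − rank ∂_3 = (10 − 10) − 0 = 0, and there is no ∂_3, so H_2 ≅ 0.

H_0 ≅ Z,  H_1 ≅ Z/2Z,  H_2 = 0.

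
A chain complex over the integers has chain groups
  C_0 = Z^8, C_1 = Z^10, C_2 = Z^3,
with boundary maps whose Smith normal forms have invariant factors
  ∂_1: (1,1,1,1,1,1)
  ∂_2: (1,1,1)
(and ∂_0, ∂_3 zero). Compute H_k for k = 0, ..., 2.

H_0 ≅ Z^2,  H_1 ≅ Z,  H_2 = 0.

H_0: b_0 = 8 − 0 − 6 = 2; torsion from ∂_1 factors > 1: none. So H_0 ≅ Z^2.
H_1: b_1 = 10 − 6 − 3 = 1; torsion from ∂_2 factors > 1: none. So H_1 ≅ Z.
H_2: b_2 = 3 − 3 − 0 = 0; torsion from ∂_3 factors > 1: none. So H_2 ≅ 0.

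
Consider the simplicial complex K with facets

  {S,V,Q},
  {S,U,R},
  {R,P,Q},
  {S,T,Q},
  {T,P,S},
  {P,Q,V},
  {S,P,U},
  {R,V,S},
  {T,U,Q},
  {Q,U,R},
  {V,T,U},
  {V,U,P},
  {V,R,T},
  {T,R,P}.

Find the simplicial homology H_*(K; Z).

H_0 ≅ Z,  H_1 ≅ Z^2,  H_2 ≅ Z.

Fix the vertex order P < Q < R < S < T < U < V and write every simplex with vertices in increasing order. Then dim K = 2 and the simplices of K are:

  0-simplices (7): P, Q, R, S, T, U, V
  1-simplices (21): PQ, PR, PS, PT, PU, PV, QR, QS, QT, QU, QV, RS, RT, RU, RV, ST, SU, SV, TU, TV, UV
  2-simplices (14): PQR, PQV, PRT, PST, PSU, PUV, QRU, QST, QSV, QTU, RSU, RSV, RTV, TUV

giving chain groups C_0 ≅ Z^7, C_1 ≅ Z^21, C_2 ≅ Z^14.

∂_1: C_1 → C_0 maps an edge to its endpoints' difference, ∂[p,q] = q − p. For instance
  ∂PT = T − P.
This gives a 7×21 integer matrix of rank 6; reducing to Smith normal form yields diagonal entries (1,1,1,1,1,1).

The boundary map ∂_2: C_2 → C_1 sends each 2-simplex [p,q,r] to [q,r] − [p,r] + [p,q]. For instance
  ∂PST = ST − PT + PS,
  ∂QRU = RU − QU + QR.
As a 21×14 matrix over Z this has rank 13, with invariant factors (1,1,1,1,1,1,1,1,1,1,1,1,1).

Computing H_k = (kernel of ∂_k) / (image of ∂_{k+1}):

  H_0: rank C_0 − rank ∂_1 = 7 − 6 = 1, and the invariant factors of ∂_1 are all 1, so H_0 ≅ Z.
  H_1: rank ker ∂_1 − rank ∂_2 = (21 − 6) − 13 = 2, and the invariant factors of ∂_2 are all 1, so H_1 ≅ Z^2.
  H_2: rank ker ∂_2 − rank ∂_3 = (14 − 13) − 0 = 1, and there is no ∂_3, so H_2 ≅ Z.

As a check, the Euler characteristic is 7 − 21 + 14 = 0, which agrees with 1 − 2 + 1 = 0.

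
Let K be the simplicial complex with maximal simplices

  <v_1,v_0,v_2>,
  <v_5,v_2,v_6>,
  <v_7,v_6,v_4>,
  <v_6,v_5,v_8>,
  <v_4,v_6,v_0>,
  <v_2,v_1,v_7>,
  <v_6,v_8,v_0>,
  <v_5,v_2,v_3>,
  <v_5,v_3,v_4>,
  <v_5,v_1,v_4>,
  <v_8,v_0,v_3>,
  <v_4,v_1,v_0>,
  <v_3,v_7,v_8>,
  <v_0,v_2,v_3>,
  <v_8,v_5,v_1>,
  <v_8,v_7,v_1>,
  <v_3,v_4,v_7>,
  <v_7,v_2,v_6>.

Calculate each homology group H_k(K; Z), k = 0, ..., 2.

H_0 ≅ Z,  H_1 ≅ Z^2,  H_2 ≅ Z.

We work with the vertex ordering v_0 < v_1 < v_2 < v_3 < v_4 < v_5 < v_6 < v_7 < v_8. The simplices of K, each written with vertices in increasing order, are:

  0-simplices (9): [v_0], [v_1], [v_2], [v_3], [v_4], [v_5], [v_6], [v_7], [v_8]
  1-simplices (27): (27 of them)
  2-simplices (18): (18 of them)

giving chain groups C_0 ≅ Z^9, C_1 ≅ Z^27, C_2 ≅ Z^18.

The boundary map ∂_1: C_1 → C_0 maps an edge to its endpoints' difference, ∂[p,q] = q − p.
This gives a 9×27 integer matrix of rank 8; reducing to Smith normal form yields diagonal entries (1,1,1,1,1,1,1,1).

∂_2: C_2 → C_1 acts by ∂[p,q,r] = [q,r] − [p,r] + [p,q]. For instance
  ∂[v_1,v_7,v_8] = [v_7,v_8] − [v_1,v_8] + [v_1,v_7],
  ∂[v_2,v_5,v_6] = [v_5,v_6] − [v_2,v_6] + [v_2,v_5].
As a 27×18 matrix over Z this has rank 17, with invariant factors (1,1,1,1,1,1,1,1,1,1,1,1,1,1,1,1,1).

Computing H_k = (kernel of ∂_k) / (image of ∂_{k+1}):

  H_0: rank C_0 − rank ∂_1 = 9 − 8 = 1, and the invariant factors of ∂_1 are all 1, so H_0 ≅ Z.
  H_1: rank ker ∂_1 − rank ∂_2 = (27 − 8) − 17 = 2, and the invariant factors of ∂_2 are all 1, so H_1 ≅ Z^2.
  H_2: rank ker ∂_2 − rank ∂_3 = (18 − 17) − 0 = 1, and there is no ∂_3, so H_2 ≅ Z.

(K is a triangulation of the torus T^2.)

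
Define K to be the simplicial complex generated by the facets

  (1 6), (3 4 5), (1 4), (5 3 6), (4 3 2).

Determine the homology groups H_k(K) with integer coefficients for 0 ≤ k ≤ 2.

Order the vertices as 1 < 2 < 3 < 4 < 5 < 6. Listing each simplex with vertices in this order, K has dimension 2 with simplices:

  0-simplices (6): [1], [2], [3], [4], [5], [6]
  1-simplices (9): [1,4], [1,6], [2,3], [2,4], [3,4], [3,5], [3,6], [4,5], [5,6]
  2-simplices (3): [2,3,4], [3,4,5], [3,5,6]

giving chain groups C_0 ≅ Z^6, C_1 ≅ Z^9, C_2 ≅ Z^3.

The boundary map ∂_1: C_1 → C_0 is given by ∂[p,q] = [q] − [p].
This gives a 6×9 integer matrix of rank 5; reducing to Smith normal form yields diagonal entries (1,1,1,1,1).

The boundary map ∂_2: C_2 → C_1 sends each 2-simplex [p,q,r] to [q,r] − [p,r] + [p,q]. For instance
  ∂[3,5,6] = [5,6] − [3,6] + [3,5],
  ∂[3,4,5] = [4,5] − [3,5] + [3,4].
The 9×3 boundary matrix has rank 3 and Smith normal form diag(1,1,1).

From H_k ≅ ker(∂_k) / im(∂_{k+1}) we obtain:

  H_0: rank C_0 − rank ∂_1 = 6 − 5 = 1, and the invariant factors of ∂_1 are all 1, so H_0 = Z.
  H_1: rank ker ∂_1 − rank ∂_2 = (9 − 5) − 3 = 1, and the invariant factors of ∂_2 are all 1, so H_1 = Z.
  H_2: rank ker ∂_2 − rank ∂_3 = (3 − 3) − 0 = 0, and there is no ∂_3, so H_2 = 0.

H_0 = Z,  H_1 = Z,  H_2 = 0.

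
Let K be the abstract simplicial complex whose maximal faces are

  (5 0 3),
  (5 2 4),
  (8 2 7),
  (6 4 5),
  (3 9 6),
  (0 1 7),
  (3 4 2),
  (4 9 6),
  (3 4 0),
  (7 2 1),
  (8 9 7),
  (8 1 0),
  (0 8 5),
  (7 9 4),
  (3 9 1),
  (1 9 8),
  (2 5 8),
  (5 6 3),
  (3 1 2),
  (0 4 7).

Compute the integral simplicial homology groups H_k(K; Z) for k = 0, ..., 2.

We work with the vertex ordering 0 < 1 < 2 < 3 < 4 < 5 < 6 < 7 < 8 < 9. The simplices of K, each written with vertices in increasing order, are:

  0-simplices (10): [0], [1], [2], [3], [4], [5], [6], [7], [8], [9]
  1-simplices (30): (30 of them)
  2-simplices (20): (20 of them)

so the chain groups are C_0 ≅ Z^10, C_1 ≅ Z^30, C_2 ≅ Z^20.

∂_1: C_1 → C_0 is given by ∂[p,q] = [q] − [p].
This gives a 10×30 integer matrix of rank 9; reducing to Smith normal form yields diagonal entries (1,1,1,1,1,1,1,1,1).

Boundary ∂_2: C_2 → C_1 maps a triangle to the signed sum of its edges. For instance
  ∂[0,5,8] = [5,8] − [0,8] + [0,5],
  ∂[3,6,9] = [6,9] − [3,9] + [3,6].
The resulting 30×20 matrix has rank 20, and its Smith normal form has invariant factors (1,1,1,1,1,1,1,1,1,1,1,1,1,1,1,1,1,1,1,2).

From H_k ≅ ker(∂_k) / im(∂_{k+1}) we obtain:

  H_0: rank C_0 − rank ∂_1 = 10 − 9 = 1, and the invariant factors of ∂_1 are all 1, so H_0 ≅ Z.
  H_1: rank ker ∂_1 − rank ∂_2 = (30 − 9) − 20 = 1, and ∂_2 has invariant factor 2 > 1, so H_1 ≅ Z × Z/2.
  H_2: rank ker ∂_2 − rank ∂_3 = (20 − 20) − 0 = 0, and there is no ∂_3, so H_2 ≅ 0.

H_0 = Z,  H_1 = Z × Z/2,  H_2 = 0.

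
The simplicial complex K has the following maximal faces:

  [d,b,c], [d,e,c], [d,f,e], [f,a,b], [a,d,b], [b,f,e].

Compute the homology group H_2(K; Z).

H_2 = 0.

K has 6 vertices, 12 edges, 6 triangles.
rank ∂_2 = 6, rank ∂_3 = 0 ⇒ b_2 = 6 − 6 − 0 = 0. So H_2 ≅ 0.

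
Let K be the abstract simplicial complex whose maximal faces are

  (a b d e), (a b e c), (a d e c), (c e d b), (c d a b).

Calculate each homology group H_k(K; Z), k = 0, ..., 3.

H_0 ≅ Z,  H_1 = 0,  H_2 = 0,  H_3 ≅ Z.

Order the vertices as a < b < c < d < e. Listing each simplex with vertices in this order, K has dimension 3 with simplices:

  0-simplices (5): a, b, c, d, e
  1-simplices (10): ab, ac, ad, ae, bc, bd, be, cd, ce, de
  2-simplices (10): abc, abd, abe, acd, ace, ade, bcd, bce, bde, cde
  3-simplices (5): abcd, abce, abde, acde, bcde

so the chain groups are C_0 ≅ Z^5, C_1 ≅ Z^10, C_2 ≅ Z^10, C_3 ≅ Z^5.

Boundary ∂_1: C_1 → C_0 is given by ∂[p,q] = [q] − [p]. For instance
  ∂bd = d − b.
This gives a 5×10 integer matrix of rank 4; reducing to Smith normal form yields diagonal entries (1,1,1,1).

Boundary ∂_2: C_2 → C_1 acts by ∂[p,q,r] = [q,r] − [p,r] + [p,q]. For instance
  ∂ace = ce − ae + ac,
  ∂ade = de − ae + ad.
The resulting 10×10 matrix has rank 6, and its Smith normal form has invariant factors (1,1,1,1,1,1).

Boundary ∂_3: C_3 → C_2 sends each 3-simplex σ to the alternating sum Σ_i (−1)^i (σ with its i-th vertex removed). For instance
  ∂abce = bce − ace + abe − abc,
  ∂bcde = cde − bde + bce − bcd.
As a 10×5 matrix over Z this has rank 4, with invariant factors (1,1,1,1).

From H_k ≅ ker(∂_k) / im(∂_{k+1}) we obtain:

  H_0: rank C_0 − rank ∂_1 = 5 − 4 = 1, and the invariant factors of ∂_1 are all 1, so H_0 = Z.
  H_1: rank ker ∂_1 − rank ∂_2 = (10 − 4) − 6 = 0, and the invariant factors of ∂_2 are all 1, so H_1 = 0.
  H_2: rank ker ∂_2 − rank ∂_3 = (10 − 6) − 4 = 0, and the invariant factors of ∂_3 are all 1, so H_2 = 0.
  H_3: rank ker ∂_3 − rank ∂_4 = (5 − 4) − 0 = 1, and there is no ∂_4, so H_3 = Z.

As a check, the Euler characteristic is 5 − 10 + 10 − 5 = 0, which agrees with 1 − 0 + 0 − 1 = 0.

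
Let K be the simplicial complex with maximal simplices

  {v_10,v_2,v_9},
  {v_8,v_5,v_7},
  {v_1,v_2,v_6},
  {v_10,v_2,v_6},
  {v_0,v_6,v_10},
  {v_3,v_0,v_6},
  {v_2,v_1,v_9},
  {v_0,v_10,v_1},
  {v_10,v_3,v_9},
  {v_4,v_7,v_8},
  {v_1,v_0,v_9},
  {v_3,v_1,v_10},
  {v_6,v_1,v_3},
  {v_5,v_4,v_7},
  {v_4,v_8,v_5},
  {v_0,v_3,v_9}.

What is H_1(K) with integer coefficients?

We work with the vertex ordering v_0 < v_1 < v_2 < v_3 < v_4 < v_5 < v_6 < v_7 < v_8 < v_9 < v_10. The simplices of K, each written with vertices in increasing order, are:

  0-simplices (11): [v_0], [v_1], [v_2], [v_3], [v_4], [v_5], [v_6], [v_7], [v_8], [v_9], [v_10]
  1-simplices (24): (24 of them)
  2-simplices (16): (16 of them)

Hence C_0 ≅ Z^11, C_1 ≅ Z^24, C_2 ≅ Z^16.

Boundary ∂_1: C_1 → C_0 is given by ∂[p,q] = [q] − [p].
The 11×24 boundary matrix has rank 9 and Smith normal form diag(1,1,1,1,1,1,1,1,1).

Boundary ∂_2: C_2 → C_1 acts by ∂[p,q,r] = [q,r] − [p,r] + [p,q]. For instance
  ∂[v_4,v_7,v_8] = [v_7,v_8] − [v_4,v_8] + [v_4,v_7],
  ∂[v_1,v_2,v_6] = [v_2,v_6] − [v_1,v_6] + [v_1,v_2].
As a 24×16 matrix over Z this has rank 15, with invariant factors (1,1,1,1,1,1,1,1,1,1,1,1,1,1,2).

From H_k ≅ ker(∂_k) / im(∂_{k+1}) we obtain:

  H_1: rank ker ∂_1 − rank ∂_2 = (24 − 9) − 15 = 0, and ∂_2 has invariant factor 2 > 1, so H_1 = Z/2.

H_1 = Z/2.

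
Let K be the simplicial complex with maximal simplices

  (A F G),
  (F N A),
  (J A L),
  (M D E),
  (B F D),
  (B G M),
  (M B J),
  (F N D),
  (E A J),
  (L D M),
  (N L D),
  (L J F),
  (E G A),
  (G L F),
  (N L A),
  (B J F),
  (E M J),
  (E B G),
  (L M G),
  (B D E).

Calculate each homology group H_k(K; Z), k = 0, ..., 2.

Take the total order A < B < D < E < F < G < J < L < M < N on the vertex set. Then K (dimension 2) consists of the simplices:

  0-simplices (10): A, B, D, E, F, G, J, L, M, N
  1-simplices (30): AE, AF, AG, AJ, AL, AN, BD, BE, BF, BG, BJ, BM, DE, DF, DL, DM, DN, EG, EJ, EM, FG, FJ, FL, FN, GL, GM, JL, JM, LM, LN
  2-simplices (20): AEG, AEJ, AFG, AFN, AJL, ALN, BDE, BDF, BEG, BFJ, BGM, BJM, DEM, DFN, DLM, DLN, EJM, FGL, FJL, GLM

so the chain groups are C_0 ≅ Z^10, C_1 ≅ Z^30, C_2 ≅ Z^20.

The boundary map ∂_1: C_1 → C_0 sends each edge [p,q] (with p < q) to q − p.
As a 10×30 matrix over Z this has rank 9, with invariant factors (1,1,1,1,1,1,1,1,1).

The boundary map ∂_2: C_2 → C_1 acts by ∂[p,q,r] = [q,r] − [p,r] + [p,q]. For instance
  ∂DFN = FN − DN + DF,
  ∂AFG = FG − AG + AF.
The resulting 30×20 matrix has rank 20, and its Smith normal form has invariant factors (1,1,1,1,1,1,1,1,1,1,1,1,1,1,1,1,1,1,1,2).

Reading off H_k = ker ∂_k / im ∂_{k+1}:

  H_0: rank C_0 − rank ∂_1 = 10 − 9 = 1, and the invariant factors of ∂_1 are all 1, so H_0 ≅ Z.
  H_1: rank ker ∂_1 − rank ∂_2 = (30 − 9) − 20 = 1, and ∂_2 has invariant factor 2 > 1, so H_1 ≅ Z ⊕ Z/2Z.
  H_2: rank ker ∂_2 − rank ∂_3 = (20 − 20) − 0 = 0, and there is no ∂_3, so H_2 ≅ 0.

H_0 ≅ Z,  H_1 ≅ Z ⊕ Z/2Z,  H_2 = 0.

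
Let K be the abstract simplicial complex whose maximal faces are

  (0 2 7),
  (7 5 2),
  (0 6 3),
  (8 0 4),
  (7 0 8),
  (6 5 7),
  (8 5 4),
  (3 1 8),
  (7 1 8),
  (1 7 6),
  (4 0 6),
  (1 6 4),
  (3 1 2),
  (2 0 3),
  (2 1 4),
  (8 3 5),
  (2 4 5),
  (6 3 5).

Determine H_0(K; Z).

We work with the vertex ordering 0 < 1 < 2 < 3 < 4 < 5 < 6 < 7 < 8. The simplices of K, each written with vertices in increasing order, are:

  0-simplices (9): [0], [1], [2], [3], [4], [5], [6], [7], [8]
  1-simplices (27): (27 of them)
  2-simplices (18): [0,2,3], [0,2,7], [0,3,6], [0,4,6], [0,4,8], [0,7,8], [1,2,3], [1,2,4], [1,3,8], [1,4,6], [1,6,7], [1,7,8], [2,4,5], [2,5,7], [3,5,6], [3,5,8], [4,5,8], [5,6,7]

Hence C_0 ≅ Z^9, C_1 ≅ Z^27, C_2 ≅ Z^18.

Boundary ∂_1: C_1 → C_0 is given by ∂[p,q] = [q] − [p]. For instance
  ∂[1,2] = [2] − [1].
The resulting 9×27 matrix has rank 8, and its Smith normal form has invariant factors (1,1,1,1,1,1,1,1).

Boundary ∂_2: C_2 → C_1 sends each 2-simplex [p,q,r] to [q,r] − [p,r] + [p,q]. For instance
  ∂[2,5,7] = [5,7] − [2,7] + [2,5],
  ∂[4,5,8] = [5,8] − [4,8] + [4,5].
The resulting 27×18 matrix has rank 17, and its Smith normal form has invariant factors (1,1,1,1,1,1,1,1,1,1,1,1,1,1,1,1,1).

From H_k ≅ ker(∂_k) / im(∂_{k+1}) we obtain:

  H_0: rank C_0 − rank ∂_1 = 9 − 8 = 1, and the invariant factors of ∂_1 are all 1, so H_0 = Z.

H_0 ≅ Z.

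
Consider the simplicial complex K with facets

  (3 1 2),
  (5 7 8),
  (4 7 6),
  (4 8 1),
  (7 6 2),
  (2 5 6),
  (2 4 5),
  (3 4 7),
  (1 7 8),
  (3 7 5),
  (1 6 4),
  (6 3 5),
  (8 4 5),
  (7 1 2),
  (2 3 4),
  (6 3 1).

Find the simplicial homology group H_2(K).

H_2 = Z.

Fix the vertex order 1 < 2 < 3 < 4 < 5 < 6 < 7 < 8 and write every simplex with vertices in increasing order. Then dim K = 2 and the simplices of K are:

  0-simplices (8): [1], [2], [3], [4], [5], [6], [7], [8]
  1-simplices (24): (24 of them)
  2-simplices (16): [1,2,3], [1,2,7], [1,3,6], [1,4,6], [1,4,8], [1,7,8], [2,3,4], [2,4,5], [2,5,6], [2,6,7], [3,4,7], [3,5,6], [3,5,7], [4,5,8], [4,6,7], [5,7,8]

Hence C_0 ≅ Z^8, C_1 ≅ Z^24, C_2 ≅ Z^16.

Boundary ∂_1: C_1 → C_0 sends each edge [p,q] (with p < q) to q − p. For instance
  ∂[4,6] = [6] − [4].
As a 8×24 matrix over Z this has rank 7, with invariant factors (1,1,1,1,1,1,1).

∂_2: C_2 → C_1 maps a triangle to the signed sum of its edges. For instance
  ∂[4,5,8] = [5,8] − [4,8] + [4,5],
  ∂[2,5,6] = [5,6] − [2,6] + [2,5].
The 24×16 boundary matrix has rank 15 and Smith normal form diag(1,1,1,1,1,1,1,1,1,1,1,1,1,1,1).

Now H_k = ker ∂_k / im ∂_{k+1}, so:

  H_2: rank ker ∂_2 − rank ∂_3 = (16 − 15) − 0 = 1, and there is no ∂_3, so H_2 ≅ Z.

(K is a triangulation of the torus T^2.)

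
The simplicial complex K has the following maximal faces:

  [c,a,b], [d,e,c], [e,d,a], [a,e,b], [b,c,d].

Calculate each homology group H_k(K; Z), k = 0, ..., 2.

H_0 ≅ Z,  H_1 ≅ Z,  H_2 = 0.

K has 5 vertices, 10 edges, 5 triangles.
rank ∂_0 = 0, rank ∂_1 = 4 ⇒ b_0 = 5 − 0 − 4 = 1; all invariant factors of ∂_1 are 1 so no torsion. So H_0 ≅ Z.
rank ∂_1 = 4, rank ∂_2 = 5 ⇒ b_1 = 10 − 4 − 5 = 1; all invariant factors of ∂_2 are 1 so no torsion. So H_1 ≅ Z.
rank ∂_2 = 5, rank ∂_3 = 0 ⇒ b_2 = 5 − 5 − 0 = 0. So H_2 ≅ 0.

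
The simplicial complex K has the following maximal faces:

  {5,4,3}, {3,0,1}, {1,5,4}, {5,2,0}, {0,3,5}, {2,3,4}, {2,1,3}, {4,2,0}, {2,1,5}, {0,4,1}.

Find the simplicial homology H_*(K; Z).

H_0 ≅ Z,  H_1 ≅ Z/2,  H_2 = 0.

We work with the vertex ordering 0 < 1 < 2 < 3 < 4 < 5. The simplices of K, each written with vertices in increasing order, are:

  0-simplices (6): [0], [1], [2], [3], [4], [5]
  1-simplices (15): [0,1], [0,2], [0,3], [0,4], [0,5], [1,2], [1,3], [1,4], [1,5], [2,3], [2,4], [2,5], [3,4], [3,5], [4,5]
  2-simplices (10): [0,1,3], [0,1,4], [0,2,4], [0,2,5], [0,3,5], [1,2,3], [1,2,5], [1,4,5], [2,3,4], [3,4,5]

so the chain groups are C_0 ≅ Z^6, C_1 ≅ Z^15, C_2 ≅ Z^10.

Boundary ∂_1: C_1 → C_0 is given by ∂[p,q] = [q] − [p].
The 6×15 boundary matrix has rank 5 and Smith normal form diag(1,1,1,1,1).

The boundary map ∂_2: C_2 → C_1 sends each 2-simplex [p,q,r] to [q,r] − [p,r] + [p,q]. For instance
  ∂[0,2,5] = [2,5] − [0,5] + [0,2],
  ∂[0,3,5] = [3,5] − [0,5] + [0,3].
The resulting 15×10 matrix has rank 10, and its Smith normal form has invariant factors (1,1,1,1,1,1,1,1,1,2).

Now H_k = ker ∂_k / im ∂_{k+1}, so:

  H_0: rank C_0 − rank ∂_1 = 6 − 5 = 1, and the invariant factors of ∂_1 are all 1, so H_0 = Z.
  H_1: rank ker ∂_1 − rank ∂_2 = (15 − 5) − 10 = 0, and ∂_2 has invariant factor 2 > 1, so H_1 = Z/2.
  H_2: rank ker ∂_2 − rank ∂_3 = (10 − 10) − 0 = 0, and there is no ∂_3, so H_2 = 0.

As a check, the Euler characteristic is 6 − 15 + 10 = 1, which agrees with 1 − 0 + 0 = 1.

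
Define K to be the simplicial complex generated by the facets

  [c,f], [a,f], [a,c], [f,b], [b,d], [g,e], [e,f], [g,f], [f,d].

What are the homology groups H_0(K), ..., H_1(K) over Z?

H_0 ≅ Z,  H_1 ≅ Z^3.

Order the vertices as a < b < c < d < e < f < g. Listing each simplex with vertices in this order, K has dimension 1 with simplices:

  0-simplices (7): a, b, c, d, e, f, g
  1-simplices (9): ac, af, bd, bf, cf, df, ef, eg, fg

giving chain groups C_0 ≅ Z^7, C_1 ≅ Z^9.

Boundary ∂_1: C_1 → C_0 sends each edge [p,q] (with p < q) to q − p. For instance
  ∂bf = f − b.
As a 7×9 matrix over Z this has rank 6, with invariant factors (1,1,1,1,1,1).

Reading off H_k = ker ∂_k / im ∂_{k+1}:

  H_0: rank C_0 − rank ∂_1 = 7 − 6 = 1, and the invariant factors of ∂_1 are all 1, so H_0 ≅ Z.
  H_1: rank ker ∂_1 − rank ∂_2 = (9 − 6) − 0 = 3, and there is no ∂_2, so H_1 ≅ Z^3.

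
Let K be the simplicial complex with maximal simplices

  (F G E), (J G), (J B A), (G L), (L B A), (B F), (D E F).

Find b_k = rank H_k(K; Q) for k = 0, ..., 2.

b_0 = 1, b_1 = 2, b_2 = 0.

Order the vertices as A < B < D < E < F < G < J < L. Listing each simplex with vertices in this order, K has dimension 2 with simplices:

  0-simplices (8): A, B, D, E, F, G, J, L
  1-simplices (13): AB, AJ, AL, BF, BJ, BL, DE, DF, EF, EG, FG, GJ, GL
  2-simplices (4): ABJ, ABL, DEF, EFG

Hence C_0 ≅ Z^8, C_1 ≅ Z^13, C_2 ≅ Z^4.

The boundary map ∂_1: C_1 → C_0 maps an edge to its endpoints' difference, ∂[p,q] = q − p. For instance
  ∂BJ = J − B.
The resulting 8×13 matrix has rank 7, and its Smith normal form has invariant factors (1,1,1,1,1,1,1).

The boundary map ∂_2: C_2 → C_1 maps a triangle to the signed sum of its edges. For instance
  ∂ABL = BL − AL + AB,
  ∂ABJ = BJ − AJ + AB.
As a 13×4 matrix over Z this has rank 4, with invariant factors (1,1,1,1).

From H_k ≅ ker(∂_k) / im(∂_{k+1}) we obtain:

  H_0: rank C_0 − rank ∂_1 = 8 − 7 = 1, and the invariant factors of ∂_1 are all 1, so H_0 = Z.
  H_1: rank ker ∂_1 − rank ∂_2 = (13 − 7) − 4 = 2, and the invariant factors of ∂_2 are all 1, so H_1 = Z^2.
  H_2: rank ker ∂_2 − rank ∂_3 = (4 − 4) − 0 = 0, and there is no ∂_3, so H_2 = 0.

As a check, the Euler characteristic is 8 − 13 + 4 = -1, which agrees with 1 − 2 + 0 = -1.

Hence the Betti numbers are b_0 = 1, b_1 = 2, b_2 = 0.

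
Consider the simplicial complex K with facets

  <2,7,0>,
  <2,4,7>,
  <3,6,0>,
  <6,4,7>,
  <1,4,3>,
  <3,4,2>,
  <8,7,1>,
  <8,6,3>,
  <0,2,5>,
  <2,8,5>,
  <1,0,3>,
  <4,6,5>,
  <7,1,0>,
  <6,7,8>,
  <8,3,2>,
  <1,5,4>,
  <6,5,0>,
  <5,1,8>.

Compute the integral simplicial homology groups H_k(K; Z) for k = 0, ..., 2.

We work with the vertex ordering 0 < 1 < 2 < 3 < 4 < 5 < 6 < 7 < 8. The simplices of K, each written with vertices in increasing order, are:

  0-simplices (9): [0], [1], [2], [3], [4], [5], [6], [7], [8]
  1-simplices (27): (27 of them)
  2-simplices (18): [0,1,3], [0,1,7], [0,2,5], [0,2,7], [0,3,6], [0,5,6], [1,3,4], [1,4,5], [1,5,8], [1,7,8], [2,3,4], [2,3,8], [2,4,7], [2,5,8], [3,6,8], [4,5,6], [4,6,7], [6,7,8]

Hence C_0 ≅ Z^9, C_1 ≅ Z^27, C_2 ≅ Z^18.

Boundary ∂_1: C_1 → C_0 maps an edge to its endpoints' difference, ∂[p,q] = q − p.
This gives a 9×27 integer matrix of rank 8; reducing to Smith normal form yields diagonal entries (1,1,1,1,1,1,1,1).

Boundary ∂_2: C_2 → C_1 sends each 2-simplex [p,q,r] to [q,r] − [p,r] + [p,q]. For instance
  ∂[4,6,7] = [6,7] − [4,7] + [4,6],
  ∂[2,3,8] = [3,8] − [2,8] + [2,3].
The 27×18 boundary matrix has rank 17 and Smith normal form diag(1,1,1,1,1,1,1,1,1,1,1,1,1,1,1,1,1).

From H_k ≅ ker(∂_k) / im(∂_{k+1}) we obtain:

  H_0: rank C_0 − rank ∂_1 = 9 − 8 = 1, and the invariant factors of ∂_1 are all 1, so H_0 ≅ Z.
  H_1: rank ker ∂_1 − rank ∂_2 = (27 − 8) − 17 = 2, and the invariant factors of ∂_2 are all 1, so H_1 ≅ Z^2.
  H_2: rank ker ∂_2 − rank ∂_3 = (18 − 17) − 0 = 1, and there is no ∂_3, so H_2 ≅ Z.

H_0 ≅ Z,  H_1 ≅ Z^2,  H_2 ≅ Z.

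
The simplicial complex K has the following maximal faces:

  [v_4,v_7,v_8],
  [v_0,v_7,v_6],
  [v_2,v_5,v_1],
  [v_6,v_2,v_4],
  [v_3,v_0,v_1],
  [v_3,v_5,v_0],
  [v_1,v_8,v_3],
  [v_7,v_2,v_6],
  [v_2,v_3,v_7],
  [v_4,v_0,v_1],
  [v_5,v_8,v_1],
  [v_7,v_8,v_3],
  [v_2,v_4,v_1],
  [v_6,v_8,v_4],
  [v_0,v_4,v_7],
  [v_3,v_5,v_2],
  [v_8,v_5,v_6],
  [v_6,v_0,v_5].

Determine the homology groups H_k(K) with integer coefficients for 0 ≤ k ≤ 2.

H_0 = Z,  H_1 = Z ⊕ Z/2Z,  H_2 = 0.

Take the total order v_0 < v_1 < v_2 < v_3 < v_4 < v_5 < v_6 < v_7 < v_8 on the vertex set. Then K (dimension 2) consists of the simplices:

  0-simplices (9): [v_0], [v_1], [v_2], [v_3], [v_4], [v_5], [v_6], [v_7], [v_8]
  1-simplices (27): (27 of them)
  2-simplices (18): (18 of them)

giving chain groups C_0 ≅ Z^9, C_1 ≅ Z^27, C_2 ≅ Z^18.

∂_1: C_1 → C_0 maps an edge to its endpoints' difference, ∂[p,q] = q − p. For instance
  ∂[v_0,v_4] = [v_4] − [v_0].
The resulting 9×27 matrix has rank 8, and its Smith normal form has invariant factors (1,1,1,1,1,1,1,1).

∂_2: C_2 → C_1 sends each 2-simplex [p,q,r] to [q,r] − [p,r] + [p,q]. For instance
  ∂[v_1,v_3,v_8] = [v_3,v_8] − [v_1,v_8] + [v_1,v_3],
  ∂[v_0,v_1,v_3] = [v_1,v_3] − [v_0,v_3] + [v_0,v_1].
As a 27×18 matrix over Z this has rank 18, with invariant factors (1,1,1,1,1,1,1,1,1,1,1,1,1,1,1,1,1,2).

Computing H_k = (kernel of ∂_k) / (image of ∂_{k+1}):

  H_0: rank C_0 − rank ∂_1 = 9 − 8 = 1, and the invariant factors of ∂_1 are all 1, so H_0 ≅ Z.
  H_1: rank ker ∂_1 − rank ∂_2 = (27 − 8) − 18 = 1, and ∂_2 has invariant factor 2 > 1, so H_1 ≅ Z ⊕ Z/2Z.
  H_2: rank ker ∂_2 − rank ∂_3 = (18 − 18) − 0 = 0, and there is no ∂_3, so H_2 ≅ 0.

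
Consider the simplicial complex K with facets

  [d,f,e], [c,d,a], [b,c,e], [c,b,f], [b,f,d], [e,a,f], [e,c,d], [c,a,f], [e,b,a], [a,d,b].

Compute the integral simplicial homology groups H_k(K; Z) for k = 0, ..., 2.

H_0 ≅ Z,  H_1 ≅ Z/2,  H_2 = 0.

K has 6 vertices, 15 edges, 10 triangles.
rank ∂_0 = 0, rank ∂_1 = 5 ⇒ b_0 = 6 − 0 − 5 = 1; all invariant factors of ∂_1 are 1 so no torsion. So H_0 ≅ Z.
rank ∂_1 = 5, rank ∂_2 = 10 ⇒ b_1 = 15 − 5 − 10 = 0; ∂_2 has invariant factor(s) [2] giving torsion. So H_1 ≅ Z/2.
rank ∂_2 = 10, rank ∂_3 = 0 ⇒ b_2 = 10 − 10 − 0 = 0. So H_2 ≅ 0.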